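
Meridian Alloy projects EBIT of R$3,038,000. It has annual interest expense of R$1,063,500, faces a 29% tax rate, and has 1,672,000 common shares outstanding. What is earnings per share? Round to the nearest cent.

R$0.84

Pre-tax income = R$3,038,000 − R$1,063,500.00 = R$1,974,500.00.
Net income = R$1,974,500.00 × (1 − 0.29) = R$1,401,895.00.
Per share: R$1,401,895.00 / 1,672,000 shares = R$0.84.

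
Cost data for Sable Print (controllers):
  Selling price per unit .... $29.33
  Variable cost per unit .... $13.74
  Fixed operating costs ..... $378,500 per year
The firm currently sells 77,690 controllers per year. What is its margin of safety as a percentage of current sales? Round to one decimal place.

68.7%

Unit CM = price − variable cost = $29.33 − $13.74 = $15.59. Break-even units = $378,500 ÷ $15.59 = 24,278.38; break-even revenue = 24,278.38 × $29.33 = $712,084.99.
Current sales = 77,690 × $29.33 = $2,278,647.70.
Margin of safety = ($2,278,647.70 − $712,084.99) ÷ $2,278,647.70 = 68.7%.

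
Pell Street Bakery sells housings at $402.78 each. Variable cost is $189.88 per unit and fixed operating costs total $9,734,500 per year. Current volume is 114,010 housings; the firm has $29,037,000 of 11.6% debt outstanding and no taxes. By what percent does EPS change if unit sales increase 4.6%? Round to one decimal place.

Contribution at this volume is 114,010 × $212.90 = $24,272,729.00.
Subtracting fixed costs: EBIT = $24,272,729.00 − $9,734,500 = $14,538,229.00.
Interest = $3,368,292.00, so EBIT − I = $11,169,937.00.
Degree of combined leverage = contribution ÷ (EBIT − I) = $24,272,729.00 ÷ $11,169,937.00 = 2.1730.
%ΔEPS = DCL × %ΔSales = 2.1730 × +4.6% = +10.0%.

+10.0%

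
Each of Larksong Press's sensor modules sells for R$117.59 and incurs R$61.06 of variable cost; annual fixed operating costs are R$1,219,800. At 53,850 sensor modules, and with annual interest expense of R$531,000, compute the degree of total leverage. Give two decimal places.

Contribution at this volume is 53,850 × R$56.53 = R$3,044,140.50.
Operating income = contribution − fixed costs = R$3,044,140.50 − R$1,219,800 = R$1,824,340.50. Interest = R$531,000.00.
DOL = R$3,044,140.50 ÷ R$1,824,340.50 = 1.6686; DFL = R$1,824,340.50 ÷ R$1,293,340.50 = 1.4106.
Combined leverage = 1.6686 × 1.4106 = 2.3537.

2.35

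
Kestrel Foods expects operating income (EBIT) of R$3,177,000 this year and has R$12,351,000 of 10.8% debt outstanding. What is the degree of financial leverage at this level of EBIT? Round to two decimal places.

Annual interest charges come to R$1,333,908.00.
DFL = EBIT ÷ (EBIT − I) = R$3,177,000 ÷ (R$3,177,000 − R$1,333,908.00) = R$3,177,000 ÷ R$1,843,092.00 = 1.7237.

1.72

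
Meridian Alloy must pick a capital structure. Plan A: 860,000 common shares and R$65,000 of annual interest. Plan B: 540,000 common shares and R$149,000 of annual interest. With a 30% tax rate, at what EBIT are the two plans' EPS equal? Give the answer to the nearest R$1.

Set EPS_A = EPS_B: (EBIT − R$65,000)(1 − 0.30) ÷ 860,000 = (EBIT − R$149,000)(1 − 0.30) ÷ 540,000.
Cancelling (1 − t) and cross-multiplying: 540,000·(EBIT − 65,000) = 860,000·(EBIT − 149,000).
EBIT × (860,000 − 540,000) = 149,000 × 860,000 − 65,000 × 540,000 = 93,040,000,000, so EBIT = 93,040,000,000 ÷ 320,000 = 290,750.00.

R$290,750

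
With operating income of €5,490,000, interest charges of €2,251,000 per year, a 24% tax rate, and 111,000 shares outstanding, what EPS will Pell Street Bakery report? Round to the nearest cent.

Interest = €2,251,000.00, so EBT = €5,490,000 − €2,251,000.00 = €3,239,000.00.
Net income = €3,239,000.00 × (1 − 0.24) = €2,461,640.00.
Per share: €2,461,640.00 / 111,000 shares = €22.18.

€22.18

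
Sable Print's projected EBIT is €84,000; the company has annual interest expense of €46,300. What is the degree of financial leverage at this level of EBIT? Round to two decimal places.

Interest = €46,300.00.
DFL = EBIT ÷ (EBIT − I) = €84,000 ÷ (€84,000 − €46,300.00) = €84,000 ÷ €37,700.00 = 2.2281.

2.23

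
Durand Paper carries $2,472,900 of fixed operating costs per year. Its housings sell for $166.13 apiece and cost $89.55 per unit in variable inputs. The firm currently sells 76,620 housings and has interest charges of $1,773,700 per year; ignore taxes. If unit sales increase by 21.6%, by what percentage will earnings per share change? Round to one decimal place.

+78.2%

At 76,620 units, contribution = 76,620 × $76.58 = $5,867,559.60.
Subtracting fixed costs: EBIT = $5,867,559.60 − $2,472,900 = $3,394,659.60.
Interest = $1,773,700.00, so EBIT − I = $1,620,959.60.
DCL = total CM / (EBIT − I) = $5,867,559.60 / $1,620,959.60 = 3.6198.
EPS therefore changes by 3.6198 × (+21.6%) = +78.2%.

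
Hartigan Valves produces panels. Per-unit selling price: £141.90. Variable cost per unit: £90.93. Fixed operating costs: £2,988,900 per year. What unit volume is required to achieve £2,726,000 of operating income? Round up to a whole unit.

Unit CM = price − variable cost = £141.90 − £90.93 = £50.97.
Need Q such that Q × £50.97 − £2,988,900 = £2,726,000, i.e. Q = £5,714,900 / £50.97 = 112,122.82 → 112,123.

112,123 panels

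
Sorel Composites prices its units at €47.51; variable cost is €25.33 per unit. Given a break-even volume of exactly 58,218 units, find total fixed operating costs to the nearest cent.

Each unit contributes €47.51 − €25.33 = €22.18.
Fixed costs = break-even units × CM = 58,218 × €22.18 = €1,291,275.24.

€1,291,275.24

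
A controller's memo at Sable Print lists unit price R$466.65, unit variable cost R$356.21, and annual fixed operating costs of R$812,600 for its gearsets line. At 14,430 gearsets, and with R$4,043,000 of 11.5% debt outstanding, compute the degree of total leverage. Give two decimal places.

Total contribution margin = 14,430 × R$110.44 = R$1,593,649.20.
EBIT = R$1,593,649.20 − R$812,600 = R$781,049.20. Interest = R$464,945.00.
DOL = R$1,593,649.20 ÷ R$781,049.20 = 2.0404; DFL = R$781,049.20 ÷ R$316,104.20 = 2.4709.
DCL = DOL × DFL = 2.0404 × 2.4709 = 5.0416.

5.04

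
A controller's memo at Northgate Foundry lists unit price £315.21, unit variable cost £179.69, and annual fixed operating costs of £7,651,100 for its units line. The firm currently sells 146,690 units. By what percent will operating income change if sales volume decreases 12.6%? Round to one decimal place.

Total contribution margin = 146,690 × £135.52 = £19,879,428.80.
Operating income = contribution − fixed costs = £19,879,428.80 − £7,651,100 = £12,228,328.80.
Degree of operating leverage = £19,879,428.80 / £12,228,328.80 = 1.6257.
So EBIT moves 1.6257 × (-12.6%) = -20.5%.

-20.5%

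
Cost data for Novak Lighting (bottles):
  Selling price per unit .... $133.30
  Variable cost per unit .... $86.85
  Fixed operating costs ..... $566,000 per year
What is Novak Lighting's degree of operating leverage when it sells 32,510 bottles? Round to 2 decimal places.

Total contribution margin = 32,510 × $46.45 = $1,510,089.50.
EBIT = $1,510,089.50 − $566,000 = $944,089.50.
Degree of operating leverage = $1,510,089.50 / $944,089.50 = 1.5995.

1.60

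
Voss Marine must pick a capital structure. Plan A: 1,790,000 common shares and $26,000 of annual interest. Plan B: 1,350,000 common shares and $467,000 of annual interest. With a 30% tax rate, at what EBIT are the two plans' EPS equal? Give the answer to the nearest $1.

Set EPS_A = EPS_B: (EBIT − $26,000)(1 − 0.30) ÷ 1,790,000 = (EBIT − $467,000)(1 − 0.30) ÷ 1,350,000.
Cancelling (1 − t) and cross-multiplying: 1,350,000·(EBIT − 26,000) = 1,790,000·(EBIT − 467,000).
Solving, EBIT = (467,000·1,790,000 − 26,000·1,350,000) / (1,790,000 − 1,350,000) = 800,830,000,000 / 440,000 = 1,820,068.18.

$1,820,068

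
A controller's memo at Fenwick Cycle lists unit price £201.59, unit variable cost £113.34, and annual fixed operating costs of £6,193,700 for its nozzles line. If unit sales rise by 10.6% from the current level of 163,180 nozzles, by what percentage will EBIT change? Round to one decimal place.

Contribution at this volume is 163,180 × £88.25 = £14,400,635.00.
Subtracting fixed costs: EBIT = £14,400,635.00 − £6,193,700 = £8,206,935.00.
DOL = contribution ÷ EBIT = £14,400,635.00 ÷ £8,206,935.00 = 1.7547.
%ΔEBIT = DOL × %ΔSales = 1.7547 × +10.6% = +18.6%.

+18.6%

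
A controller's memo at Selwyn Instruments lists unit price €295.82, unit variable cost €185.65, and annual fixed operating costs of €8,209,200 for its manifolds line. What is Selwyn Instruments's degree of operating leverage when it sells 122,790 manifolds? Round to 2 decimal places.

2.54

At 122,790 units, contribution = 122,790 × €110.17 = €13,527,774.30.
Subtracting fixed costs: EBIT = €13,527,774.30 − €8,209,200 = €5,318,574.30.
DOL = contribution ÷ EBIT = €13,527,774.30 ÷ €5,318,574.30 = 2.5435.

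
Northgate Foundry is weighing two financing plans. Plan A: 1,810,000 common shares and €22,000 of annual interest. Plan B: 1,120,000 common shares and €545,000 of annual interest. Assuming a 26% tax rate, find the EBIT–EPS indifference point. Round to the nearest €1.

At indifference, (EBIT − 22,000)(1 − t)/1,810,000 = (EBIT − 545,000)(1 − t)/1,120,000.
Cancelling (1 − t) and cross-multiplying: 1,120,000·(EBIT − 22,000) = 1,810,000·(EBIT − 545,000).
Solving, EBIT = (545,000·1,810,000 − 22,000·1,120,000) / (1,810,000 − 1,120,000) = 961,810,000,000 / 690,000 = 1,393,927.54.

€1,393,928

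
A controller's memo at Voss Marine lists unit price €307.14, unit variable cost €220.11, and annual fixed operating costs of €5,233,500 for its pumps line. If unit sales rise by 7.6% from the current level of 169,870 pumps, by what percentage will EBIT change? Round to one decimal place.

+11.8%

At 169,870 units, contribution = 169,870 × €87.03 = €14,783,786.10.
EBIT = €14,783,786.10 − €5,233,500 = €9,550,286.10.
Degree of operating leverage = €14,783,786.10 / €9,550,286.10 = 1.5480.
Operating income changes by 1.5480 × +7.6% = +11.8%.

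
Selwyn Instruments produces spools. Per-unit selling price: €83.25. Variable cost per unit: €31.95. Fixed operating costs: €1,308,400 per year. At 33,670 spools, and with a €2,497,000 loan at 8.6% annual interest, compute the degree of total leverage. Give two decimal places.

Contribution at this volume is 33,670 × €51.30 = €1,727,271.00.
Subtracting fixed costs: EBIT = €1,727,271.00 − €1,308,400 = €418,871.00. Interest = €214,742.00, so EBIT − I = €204,129.00.
Degree of total leverage = total CM / (EBIT − interest) = €1,727,271.00 / €204,129.00 = 8.4617.

8.46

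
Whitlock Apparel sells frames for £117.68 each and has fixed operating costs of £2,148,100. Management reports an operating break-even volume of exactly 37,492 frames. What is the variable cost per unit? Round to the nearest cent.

£60.39

Contribution per unit must be FC / Q = £2,148,100 / 37,492 = £57.2949.
Hence VC = price − CM = £117.68 − £57.2949 = £60.39.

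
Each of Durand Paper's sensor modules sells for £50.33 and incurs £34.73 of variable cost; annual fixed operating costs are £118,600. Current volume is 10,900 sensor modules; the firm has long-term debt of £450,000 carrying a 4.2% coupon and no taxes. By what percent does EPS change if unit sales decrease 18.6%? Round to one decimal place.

Total contribution margin = 10,900 × £15.60 = £170,040.00.
Subtracting fixed costs: EBIT = £170,040.00 − £118,600 = £51,440.00.
After interest of £18,900.00, pre-tax earnings = £32,540.00.
DCL = total CM / (EBIT − I) = £170,040.00 / £32,540.00 = 5.2256.
%ΔEPS = DCL × %ΔSales = 5.2256 × -18.6% = -97.2%.

-97.2%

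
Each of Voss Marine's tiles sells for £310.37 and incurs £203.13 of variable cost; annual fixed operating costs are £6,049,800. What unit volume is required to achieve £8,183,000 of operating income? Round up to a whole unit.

Each unit contributes £310.37 − £203.13 = £107.24.
Units = (FC + target) / CM = (£6,049,800 + £8,183,000) / £107.24 = 132,719.13, so 132,720 tiles.

132,720 tiles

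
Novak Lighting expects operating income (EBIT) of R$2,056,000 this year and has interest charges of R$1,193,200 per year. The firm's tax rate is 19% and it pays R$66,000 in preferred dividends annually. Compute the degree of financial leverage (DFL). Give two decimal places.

2.63

Annual interest charges come to R$1,193,200.00.
Preferred dividends grossed up pre-tax: R$66,000 / (1 − 0.19) = R$81,481.48.
DFL = EBIT ÷ [EBIT − I − D_p/(1−t)] = R$2,056,000 ÷ [R$2,056,000 − R$1,193,200.00 − R$81,481.48] = R$2,056,000 ÷ R$781,318.52 = 2.6314.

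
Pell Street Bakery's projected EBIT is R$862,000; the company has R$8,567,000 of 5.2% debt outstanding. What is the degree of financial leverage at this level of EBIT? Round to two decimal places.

Annual interest charges come to R$445,484.00.
DFL = EBIT ÷ (EBIT − I) = R$862,000 ÷ (R$862,000 − R$445,484.00) = R$862,000 ÷ R$416,516.00 = 2.0695.

2.07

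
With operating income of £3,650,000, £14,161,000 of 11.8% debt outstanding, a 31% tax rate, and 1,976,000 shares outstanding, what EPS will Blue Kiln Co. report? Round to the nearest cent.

£0.69

Interest = £1,670,998.00, so EBT = £3,650,000 − £1,670,998.00 = £1,979,002.00.
After tax at 31%: net income = £1,979,002.00 × 0.69 = £1,365,511.38.
EPS = £1,365,511.38 ÷ 1,976,000 = £0.69.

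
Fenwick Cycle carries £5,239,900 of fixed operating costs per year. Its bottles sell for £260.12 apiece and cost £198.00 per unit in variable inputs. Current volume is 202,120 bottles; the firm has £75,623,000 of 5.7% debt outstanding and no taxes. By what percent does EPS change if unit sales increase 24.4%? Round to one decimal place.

Total contribution margin = 202,120 × £62.12 = £12,555,694.40.
EBIT = £12,555,694.40 − £5,239,900 = £7,315,794.40.
Interest = £4,310,511.00, so EBIT − I = £3,005,283.40.
DCL = total CM / (EBIT − I) = £12,555,694.40 / £3,005,283.40 = 4.1779.
%ΔEPS = DCL × %ΔSales = 4.1779 × +24.4% = +101.9%.

+101.9%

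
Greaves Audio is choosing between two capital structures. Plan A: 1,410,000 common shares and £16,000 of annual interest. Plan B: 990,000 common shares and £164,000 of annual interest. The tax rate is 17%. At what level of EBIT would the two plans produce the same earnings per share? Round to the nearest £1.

£512,857

At indifference, (EBIT − 16,000)(1 − t)/1,410,000 = (EBIT − 164,000)(1 − t)/990,000.
Cancelling (1 − t) and cross-multiplying: 990,000·(EBIT − 16,000) = 1,410,000·(EBIT − 164,000).
Solving, EBIT = (164,000·1,410,000 − 16,000·990,000) / (1,410,000 − 990,000) = 215,400,000,000 / 420,000 = 512,857.14.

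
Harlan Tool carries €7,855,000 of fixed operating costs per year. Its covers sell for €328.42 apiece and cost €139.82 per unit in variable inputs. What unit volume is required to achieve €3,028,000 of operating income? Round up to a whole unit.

57,705 covers

Unit CM = price − variable cost = €328.42 − €139.82 = €188.60.
Need Q such that Q × €188.60 − €7,855,000 = €3,028,000, i.e. Q = €10,883,000 / €188.60 = 57,704.14 → 57,705.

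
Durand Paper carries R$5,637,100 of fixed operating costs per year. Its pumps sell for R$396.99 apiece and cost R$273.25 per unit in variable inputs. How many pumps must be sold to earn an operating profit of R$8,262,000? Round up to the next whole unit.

Each unit contributes R$396.99 − R$273.25 = R$123.74.
Units = (FC + target) / CM = (R$5,637,100 + R$8,262,000) / R$123.74 = 112,325.04, so 112,326 pumps.

112,326 pumps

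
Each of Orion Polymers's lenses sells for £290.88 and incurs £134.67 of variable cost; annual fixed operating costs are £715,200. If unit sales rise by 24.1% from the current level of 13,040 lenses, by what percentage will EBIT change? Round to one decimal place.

Contribution at this volume is 13,040 × £156.21 = £2,036,978.40.
Subtracting fixed costs: EBIT = £2,036,978.40 − £715,200 = £1,321,778.40.
So DOL = total CM / EBIT = £2,036,978.40 / £1,321,778.40 = 1.5411.
So EBIT moves 1.5411 × (+24.1%) = +37.1%.

+37.1%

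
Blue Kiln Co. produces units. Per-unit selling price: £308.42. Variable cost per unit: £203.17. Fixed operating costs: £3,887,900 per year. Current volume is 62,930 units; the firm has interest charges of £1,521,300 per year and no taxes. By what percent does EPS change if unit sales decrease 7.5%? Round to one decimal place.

Contribution at this volume is 62,930 × £105.25 = £6,623,382.50.
Subtracting fixed costs: EBIT = £6,623,382.50 − £3,887,900 = £2,735,482.50.
After interest of £1,521,300.00, pre-tax earnings = £1,214,182.50.
DCL = total CM / (EBIT − I) = £6,623,382.50 / £1,214,182.50 = 5.4550.
%ΔEPS = DCL × %ΔSales = 5.4550 × -7.5% = -40.9%.

-40.9%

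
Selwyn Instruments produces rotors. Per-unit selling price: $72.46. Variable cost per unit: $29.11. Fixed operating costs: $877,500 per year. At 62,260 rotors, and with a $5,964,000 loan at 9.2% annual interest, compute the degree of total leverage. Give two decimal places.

At 62,260 units, contribution = 62,260 × $43.35 = $2,698,971.00.
Operating income = contribution − fixed costs = $2,698,971.00 − $877,500 = $1,821,471.00. Interest = $548,688.00.
DOL = $2,698,971.00 ÷ $1,821,471.00 = 1.4818; DFL = $1,821,471.00 ÷ $1,272,783.00 = 1.4311.
Combined leverage = 1.4818 × 1.4311 = 2.1206.

2.12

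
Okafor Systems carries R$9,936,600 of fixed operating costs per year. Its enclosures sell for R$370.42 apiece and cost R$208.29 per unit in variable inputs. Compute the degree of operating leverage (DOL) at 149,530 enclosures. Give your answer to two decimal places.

1.69

At 149,530 units, contribution = 149,530 × R$162.13 = R$24,243,298.90.
Subtracting fixed costs: EBIT = R$24,243,298.90 − R$9,936,600 = R$14,306,698.90.
Degree of operating leverage = R$24,243,298.90 / R$14,306,698.90 = 1.6945.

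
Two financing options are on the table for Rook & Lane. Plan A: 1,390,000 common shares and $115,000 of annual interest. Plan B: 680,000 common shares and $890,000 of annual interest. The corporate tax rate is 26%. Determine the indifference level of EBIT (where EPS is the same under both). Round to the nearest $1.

At indifference, (EBIT − 115,000)(1 − t)/1,390,000 = (EBIT − 890,000)(1 − t)/680,000.
Cancelling (1 − t) and cross-multiplying: 680,000·(EBIT − 115,000) = 1,390,000·(EBIT − 890,000).
Solving, EBIT = (890,000·1,390,000 − 115,000·680,000) / (1,390,000 − 680,000) = 1,158,900,000,000 / 710,000 = 1,632,253.52.

$1,632,254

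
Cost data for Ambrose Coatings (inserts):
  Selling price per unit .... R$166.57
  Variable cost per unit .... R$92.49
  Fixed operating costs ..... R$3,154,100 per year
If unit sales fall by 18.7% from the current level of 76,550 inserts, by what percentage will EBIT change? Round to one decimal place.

-42.1%

Total contribution margin = 76,550 × R$74.08 = R$5,670,824.00.
Subtracting fixed costs: EBIT = R$5,670,824.00 − R$3,154,100 = R$2,516,724.00.
DOL = contribution ÷ EBIT = R$5,670,824.00 ÷ R$2,516,724.00 = 2.2533.
So EBIT moves 2.2533 × (-18.7%) = -42.1%.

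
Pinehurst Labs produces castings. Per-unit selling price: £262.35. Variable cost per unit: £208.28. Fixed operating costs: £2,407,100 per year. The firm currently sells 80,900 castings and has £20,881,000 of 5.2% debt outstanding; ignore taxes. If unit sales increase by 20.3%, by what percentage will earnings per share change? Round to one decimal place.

+100.8%

At 80,900 units, contribution = 80,900 × £54.07 = £4,374,263.00.
Subtracting fixed costs: EBIT = £4,374,263.00 − £2,407,100 = £1,967,163.00.
Interest = £1,085,812.00, so EBIT − I = £881,351.00.
DCL = total CM / (EBIT − I) = £4,374,263.00 / £881,351.00 = 4.9631.
EPS therefore changes by 4.9631 × (+20.3%) = +100.8%.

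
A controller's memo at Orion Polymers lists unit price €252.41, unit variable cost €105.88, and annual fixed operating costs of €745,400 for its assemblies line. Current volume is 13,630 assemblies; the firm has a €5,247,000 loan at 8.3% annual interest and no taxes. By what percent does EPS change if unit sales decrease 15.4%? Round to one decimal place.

-37.7%

Contribution at this volume is 13,630 × €146.53 = €1,997,203.90.
EBIT = €1,997,203.90 − €745,400 = €1,251,803.90.
Interest = €435,501.00, so EBIT − I = €816,302.90.
Degree of combined leverage = contribution ÷ (EBIT − I) = €1,997,203.90 ÷ €816,302.90 = 2.4466.
EPS therefore changes by 2.4466 × (-15.4%) = -37.7%.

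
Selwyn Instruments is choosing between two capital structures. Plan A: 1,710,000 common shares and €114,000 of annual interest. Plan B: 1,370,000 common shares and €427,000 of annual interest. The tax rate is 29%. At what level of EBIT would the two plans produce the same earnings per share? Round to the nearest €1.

€1,688,206

At indifference, (EBIT − 114,000)(1 − t)/1,710,000 = (EBIT − 427,000)(1 − t)/1,370,000.
The (1 − t) factor cancels: (EBIT − 114,000) × 1,370,000 = (EBIT − 427,000) × 1,710,000.
EBIT × (1,710,000 − 1,370,000) = 427,000 × 1,710,000 − 114,000 × 1,370,000 = 573,990,000,000, so EBIT = 573,990,000,000 ÷ 340,000 = 1,688,205.88.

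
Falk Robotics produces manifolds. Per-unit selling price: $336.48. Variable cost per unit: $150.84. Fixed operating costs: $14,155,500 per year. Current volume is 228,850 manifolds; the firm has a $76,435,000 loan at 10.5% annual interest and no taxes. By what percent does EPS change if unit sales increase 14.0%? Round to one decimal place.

At 228,850 units, contribution = 228,850 × $185.64 = $42,483,714.00.
Subtracting fixed costs: EBIT = $42,483,714.00 − $14,155,500 = $28,328,214.00.
After interest of $8,025,675.00, pre-tax earnings = $20,302,539.00.
Degree of combined leverage = contribution ÷ (EBIT − I) = $42,483,714.00 ÷ $20,302,539.00 = 2.0925.
EPS therefore changes by 2.0925 × (+14.0%) = +29.3%.

+29.3%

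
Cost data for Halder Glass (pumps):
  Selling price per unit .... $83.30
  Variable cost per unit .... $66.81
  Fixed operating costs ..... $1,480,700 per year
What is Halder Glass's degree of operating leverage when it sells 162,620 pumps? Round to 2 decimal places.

Contribution at this volume is 162,620 × $16.49 = $2,681,603.80.
EBIT = $2,681,603.80 − $1,480,700 = $1,200,903.80.
So DOL = total CM / EBIT = $2,681,603.80 / $1,200,903.80 = 2.2330.

2.23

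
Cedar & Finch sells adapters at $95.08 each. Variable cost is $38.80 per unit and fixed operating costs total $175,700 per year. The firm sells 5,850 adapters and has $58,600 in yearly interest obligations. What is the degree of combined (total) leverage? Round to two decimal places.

Contribution at this volume is 5,850 × $56.28 = $329,238.00.
Subtracting fixed costs: EBIT = $329,238.00 − $175,700 = $153,538.00. Interest = $58,600.00, so EBIT − I = $94,938.00.
DCL = contribution ÷ (EBIT − I) = $329,238.00 ÷ $94,938.00 = 3.4679.

3.47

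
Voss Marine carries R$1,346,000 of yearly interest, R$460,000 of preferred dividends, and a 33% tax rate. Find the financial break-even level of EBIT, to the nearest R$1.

R$2,032,567

Grossing the preferred dividend up to pre-tax terms: R$460,000 / (1 − 0.33) = R$686,567.16.
Financial break-even EBIT = interest + D_p ÷ (1 − t) = R$1,346,000 + R$686,567.16 = R$2,032,567.16.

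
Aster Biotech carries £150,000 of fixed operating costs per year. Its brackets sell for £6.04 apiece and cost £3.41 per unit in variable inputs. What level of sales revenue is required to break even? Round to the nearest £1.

CM per unit = £6.04 − £3.41 = £2.63; CM ratio = £2.63 / £6.04 = 0.4354.
Break-even revenue = fixed costs × price ÷ CM = £150,000 × £6.04 ÷ £2.63 = £344,487.

£344,487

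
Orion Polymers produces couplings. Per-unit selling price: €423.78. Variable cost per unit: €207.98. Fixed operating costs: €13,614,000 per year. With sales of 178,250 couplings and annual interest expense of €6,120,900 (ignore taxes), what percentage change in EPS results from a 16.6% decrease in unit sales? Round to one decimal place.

-34.1%

At 178,250 units, contribution = 178,250 × €215.80 = €38,466,350.00.
Operating income = contribution − fixed costs = €38,466,350.00 − €13,614,000 = €24,852,350.00.
Interest = €6,120,900.00, so EBIT − I = €18,731,450.00.
Degree of combined leverage = contribution ÷ (EBIT − I) = €38,466,350.00 ÷ €18,731,450.00 = 2.0536.
%ΔEPS = DCL × %ΔSales = 2.0536 × -16.6% = -34.1%.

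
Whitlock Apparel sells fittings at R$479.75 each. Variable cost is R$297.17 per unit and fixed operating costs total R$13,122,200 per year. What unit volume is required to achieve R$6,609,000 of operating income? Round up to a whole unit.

108,069 fittings

Each unit contributes R$479.75 − R$297.17 = R$182.58.
Need Q such that Q × R$182.58 − R$13,122,200 = R$6,609,000, i.e. Q = R$19,731,200 / R$182.58 = 108,068.79 → 108,069.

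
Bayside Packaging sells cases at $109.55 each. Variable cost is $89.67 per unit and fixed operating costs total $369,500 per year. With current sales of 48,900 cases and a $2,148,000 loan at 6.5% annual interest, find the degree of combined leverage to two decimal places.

Total contribution margin = 48,900 × $19.88 = $972,132.00.
Operating income = contribution − fixed costs = $972,132.00 − $369,500 = $602,632.00. Interest = $139,620.00.
DOL = $972,132.00 ÷ $602,632.00 = 1.6131; DFL = $602,632.00 ÷ $463,012.00 = 1.3015.
DCL = DOL × DFL = 1.6131 × 1.3015 = 2.0994.

2.10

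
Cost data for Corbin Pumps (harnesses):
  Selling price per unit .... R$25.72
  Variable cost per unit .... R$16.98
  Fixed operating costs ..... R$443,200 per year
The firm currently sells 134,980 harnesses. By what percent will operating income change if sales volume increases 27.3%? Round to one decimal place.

At 134,980 units, contribution = 134,980 × R$8.74 = R$1,179,725.20.
EBIT = R$1,179,725.20 − R$443,200 = R$736,525.20.
DOL = contribution ÷ EBIT = R$1,179,725.20 ÷ R$736,525.20 = 1.6017.
Operating income changes by 1.6017 × +27.3% = +43.7%.

+43.7%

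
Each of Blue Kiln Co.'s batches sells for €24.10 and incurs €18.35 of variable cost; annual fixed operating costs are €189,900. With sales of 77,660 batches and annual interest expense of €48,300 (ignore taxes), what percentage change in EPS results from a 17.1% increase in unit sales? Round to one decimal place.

Total contribution margin = 77,660 × €5.75 = €446,545.00.
Operating income = contribution − fixed costs = €446,545.00 − €189,900 = €256,645.00.
After interest of €48,300.00, pre-tax earnings = €208,345.00.
Degree of combined leverage = contribution ÷ (EBIT − I) = €446,545.00 ÷ €208,345.00 = 2.1433.
%ΔEPS = DCL × %ΔSales = 2.1433 × +17.1% = +36.7%.

+36.7%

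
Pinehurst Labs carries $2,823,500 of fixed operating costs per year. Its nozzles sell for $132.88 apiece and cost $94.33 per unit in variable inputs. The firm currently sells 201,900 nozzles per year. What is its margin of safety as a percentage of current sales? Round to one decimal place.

Unit CM = price − variable cost = $132.88 − $94.33 = $38.55. Break-even units = $2,823,500 ÷ $38.55 = 73,242.54; break-even revenue = 73,242.54 × $132.88 = $9,732,469.00.
Actual sales revenue = 201,900 × $132.88 = $26,828,472.00.
Margin of safety = ($26,828,472.00 − $9,732,469.00) ÷ $26,828,472.00 = 63.7%.

63.7%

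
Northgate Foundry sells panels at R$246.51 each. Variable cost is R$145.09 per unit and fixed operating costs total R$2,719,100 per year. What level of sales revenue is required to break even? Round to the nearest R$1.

R$6,609,006

Contribution margin per unit = R$246.51 − R$145.09 = R$101.42, a CM ratio of R$101.42 ÷ R$246.51 = 0.4114.
Break-even revenue = fixed costs × price ÷ CM = R$2,719,100 × R$246.51 ÷ R$101.42 = R$6,609,006.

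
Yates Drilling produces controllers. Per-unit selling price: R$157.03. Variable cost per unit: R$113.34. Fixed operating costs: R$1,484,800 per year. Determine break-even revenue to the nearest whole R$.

R$5,336,648

CM per unit = R$157.03 − R$113.34 = R$43.69; CM ratio = R$43.69 / R$157.03 = 0.2782.
Break-even sales = FC ÷ CM ratio = R$1,484,800 × R$157.03 / R$43.69 = R$5,336,648.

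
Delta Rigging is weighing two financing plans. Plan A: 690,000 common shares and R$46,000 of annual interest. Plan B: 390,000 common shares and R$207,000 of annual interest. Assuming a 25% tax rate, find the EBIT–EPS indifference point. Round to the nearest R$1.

R$416,300

At indifference, (EBIT − 46,000)(1 − t)/690,000 = (EBIT − 207,000)(1 − t)/390,000.
Cancelling (1 − t) and cross-multiplying: 390,000·(EBIT − 46,000) = 690,000·(EBIT − 207,000).
Solving, EBIT = (207,000·690,000 − 46,000·390,000) / (690,000 − 390,000) = 124,890,000,000 / 300,000 = 416,300.00.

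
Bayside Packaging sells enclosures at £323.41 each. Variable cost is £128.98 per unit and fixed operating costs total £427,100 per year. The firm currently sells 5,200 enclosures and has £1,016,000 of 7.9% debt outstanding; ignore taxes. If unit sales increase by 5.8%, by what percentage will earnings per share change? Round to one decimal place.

Total contribution margin = 5,200 × £194.43 = £1,011,036.00.
Operating income = contribution − fixed costs = £1,011,036.00 − £427,100 = £583,936.00.
After interest of £80,264.00, pre-tax earnings = £503,672.00.
DCL = total CM / (EBIT − I) = £1,011,036.00 / £503,672.00 = 2.0073.
%ΔEPS = DCL × %ΔSales = 2.0073 × +5.8% = +11.6%.

+11.6%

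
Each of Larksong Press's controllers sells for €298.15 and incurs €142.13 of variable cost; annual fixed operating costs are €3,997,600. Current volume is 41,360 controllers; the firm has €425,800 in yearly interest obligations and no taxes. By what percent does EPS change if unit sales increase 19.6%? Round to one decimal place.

At 41,360 units, contribution = 41,360 × €156.02 = €6,452,987.20.
EBIT = €6,452,987.20 − €3,997,600 = €2,455,387.20.
After interest of €425,800.00, pre-tax earnings = €2,029,587.20.
Degree of combined leverage = contribution ÷ (EBIT − I) = €6,452,987.20 ÷ €2,029,587.20 = 3.1795.
EPS therefore changes by 3.1795 × (+19.6%) = +62.3%.

+62.3%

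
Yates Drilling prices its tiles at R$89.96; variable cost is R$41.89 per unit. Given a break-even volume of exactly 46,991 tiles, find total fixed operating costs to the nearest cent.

Contribution margin per unit = R$89.96 − R$41.89 = R$48.07.
Fixed costs = break-even units × CM = 46,991 × R$48.07 = R$2,258,857.37.

R$2,258,857.37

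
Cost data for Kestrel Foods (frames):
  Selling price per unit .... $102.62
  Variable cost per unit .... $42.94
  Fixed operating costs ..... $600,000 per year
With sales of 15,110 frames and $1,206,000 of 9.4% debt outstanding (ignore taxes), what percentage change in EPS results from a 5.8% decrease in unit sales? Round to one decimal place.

-27.8%

Total contribution margin = 15,110 × $59.68 = $901,764.80.
Subtracting fixed costs: EBIT = $901,764.80 − $600,000 = $301,764.80.
Interest = $113,364.00, so EBIT − I = $188,400.80.
Degree of combined leverage = contribution ÷ (EBIT − I) = $901,764.80 ÷ $188,400.80 = 4.7864.
EPS therefore changes by 4.7864 × (-5.8%) = -27.8%.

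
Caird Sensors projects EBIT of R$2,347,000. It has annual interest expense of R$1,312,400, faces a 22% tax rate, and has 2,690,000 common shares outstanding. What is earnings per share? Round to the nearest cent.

Interest = R$1,312,400.00, so EBT = R$2,347,000 − R$1,312,400.00 = R$1,034,600.00.
Net income = R$1,034,600.00 × (1 − 0.22) = R$806,988.00.
EPS = R$806,988.00 ÷ 2,690,000 = R$0.30.

R$0.30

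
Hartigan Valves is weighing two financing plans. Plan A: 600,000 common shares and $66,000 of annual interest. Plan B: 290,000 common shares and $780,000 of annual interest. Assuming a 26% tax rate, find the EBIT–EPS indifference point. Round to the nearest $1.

$1,447,935

At indifference, (EBIT − 66,000)(1 − t)/600,000 = (EBIT − 780,000)(1 − t)/290,000.
Cancelling (1 − t) and cross-multiplying: 290,000·(EBIT − 66,000) = 600,000·(EBIT − 780,000).
Solving, EBIT = (780,000·600,000 − 66,000·290,000) / (600,000 − 290,000) = 448,860,000,000 / 310,000 = 1,447,935.48.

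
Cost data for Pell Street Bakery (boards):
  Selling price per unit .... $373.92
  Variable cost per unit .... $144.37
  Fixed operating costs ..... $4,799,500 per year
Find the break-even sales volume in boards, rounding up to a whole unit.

Unit CM = price − variable cost = $373.92 − $144.37 = $229.55.
Units to break even: $4,799,500 ÷ $229.55 = 20,908.30, rounded up to 20,909.

20,909 boards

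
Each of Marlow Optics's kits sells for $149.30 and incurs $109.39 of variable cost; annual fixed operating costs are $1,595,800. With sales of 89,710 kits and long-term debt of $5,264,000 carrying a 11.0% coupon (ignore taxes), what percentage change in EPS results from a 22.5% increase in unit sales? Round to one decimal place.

Contribution at this volume is 89,710 × $39.91 = $3,580,326.10.
Subtracting fixed costs: EBIT = $3,580,326.10 − $1,595,800 = $1,984,526.10.
Interest = $579,040.00, so EBIT − I = $1,405,486.10.
Degree of combined leverage = contribution ÷ (EBIT − I) = $3,580,326.10 ÷ $1,405,486.10 = 2.5474.
%ΔEPS = DCL × %ΔSales = 2.5474 × +22.5% = +57.3%.

+57.3%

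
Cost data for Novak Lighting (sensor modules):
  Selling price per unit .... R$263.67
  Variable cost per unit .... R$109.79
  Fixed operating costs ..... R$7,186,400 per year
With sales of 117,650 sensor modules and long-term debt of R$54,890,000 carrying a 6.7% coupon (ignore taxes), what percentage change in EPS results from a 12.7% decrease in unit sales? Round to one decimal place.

Total contribution margin = 117,650 × R$153.88 = R$18,103,982.00.
Subtracting fixed costs: EBIT = R$18,103,982.00 − R$7,186,400 = R$10,917,582.00.
Interest = R$3,677,630.00, so EBIT − I = R$7,239,952.00.
DCL = total CM / (EBIT − I) = R$18,103,982.00 / R$7,239,952.00 = 2.5006.
%ΔEPS = DCL × %ΔSales = 2.5006 × -12.7% = -31.8%.

-31.8%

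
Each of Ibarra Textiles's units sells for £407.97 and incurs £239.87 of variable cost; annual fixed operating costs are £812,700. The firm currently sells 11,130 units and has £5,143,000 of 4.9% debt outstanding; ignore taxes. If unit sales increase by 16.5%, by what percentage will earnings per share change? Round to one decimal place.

Contribution at this volume is 11,130 × £168.10 = £1,870,953.00.
Subtracting fixed costs: EBIT = £1,870,953.00 − £812,700 = £1,058,253.00.
Interest = £252,007.00, so EBIT − I = £806,246.00.
DCL = total CM / (EBIT − I) = £1,870,953.00 / £806,246.00 = 2.3206.
%ΔEPS = DCL × %ΔSales = 2.3206 × +16.5% = +38.3%.

+38.3%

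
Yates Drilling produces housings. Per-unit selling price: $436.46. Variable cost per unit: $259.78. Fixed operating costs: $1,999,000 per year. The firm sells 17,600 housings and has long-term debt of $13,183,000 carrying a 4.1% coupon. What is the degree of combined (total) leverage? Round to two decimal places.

5.45

Contribution at this volume is 17,600 × $176.68 = $3,109,568.00.
EBIT = $3,109,568.00 − $1,999,000 = $1,110,568.00. Interest = $540,503.00.
DOL = $3,109,568.00 ÷ $1,110,568.00 = 2.8000; DFL = $1,110,568.00 ÷ $570,065.00 = 1.9481.
Combined leverage = 2.8000 × 1.9481 = 5.4547.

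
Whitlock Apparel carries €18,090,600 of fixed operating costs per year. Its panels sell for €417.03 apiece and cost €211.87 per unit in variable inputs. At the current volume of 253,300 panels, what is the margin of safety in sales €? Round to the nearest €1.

€68,860,825

Each unit contributes €417.03 − €211.87 = €205.16. Break-even units = €18,090,600 ÷ €205.16 = 88,178.01; break-even revenue = 88,178.01 × €417.03 = €36,772,874.43.
Actual sales revenue = 253,300 × €417.03 = €105,633,699.00.
Margin of safety = €105,633,699.00 − €36,772,874.43 = €68,860,825.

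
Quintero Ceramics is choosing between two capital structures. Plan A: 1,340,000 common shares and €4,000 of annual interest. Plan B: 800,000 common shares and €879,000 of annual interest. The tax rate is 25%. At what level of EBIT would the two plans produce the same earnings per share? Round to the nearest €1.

€2,175,296

At indifference, (EBIT − 4,000)(1 − t)/1,340,000 = (EBIT − 879,000)(1 − t)/800,000.
Cancelling (1 − t) and cross-multiplying: 800,000·(EBIT − 4,000) = 1,340,000·(EBIT − 879,000).
Solving, EBIT = (879,000·1,340,000 − 4,000·800,000) / (1,340,000 − 800,000) = 1,174,660,000,000 / 540,000 = 2,175,296.30.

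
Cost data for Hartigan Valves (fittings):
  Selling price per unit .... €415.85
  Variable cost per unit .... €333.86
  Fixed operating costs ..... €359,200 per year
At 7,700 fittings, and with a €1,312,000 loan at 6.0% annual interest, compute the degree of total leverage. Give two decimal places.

At 7,700 units, contribution = 7,700 × €81.99 = €631,323.00.
Subtracting fixed costs: EBIT = €631,323.00 − €359,200 = €272,123.00. Interest = €78,720.00.
DOL = €631,323.00 ÷ €272,123.00 = 2.3200; DFL = €272,123.00 ÷ €193,403.00 = 1.4070.
Combined leverage = 2.3200 × 1.4070 = 3.2642.

3.26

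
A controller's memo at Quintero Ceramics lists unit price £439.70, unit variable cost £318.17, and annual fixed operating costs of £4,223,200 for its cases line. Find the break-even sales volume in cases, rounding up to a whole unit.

Unit CM = price − variable cost = £439.70 − £318.17 = £121.53.
Units to break even: £4,223,200 ÷ £121.53 = 34,750.27, rounded up to 34,751.

34,751 cases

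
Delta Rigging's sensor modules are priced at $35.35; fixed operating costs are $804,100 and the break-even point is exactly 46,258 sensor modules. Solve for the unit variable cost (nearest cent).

Contribution per unit must be FC / Q = $804,100 / 46,258 = $17.3829.
Variable cost per unit = $35.35 − $17.3829 = $17.97.

$17.97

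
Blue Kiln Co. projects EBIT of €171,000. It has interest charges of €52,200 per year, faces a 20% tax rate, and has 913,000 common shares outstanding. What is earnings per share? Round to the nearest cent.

Interest = €52,200.00, so EBT = €171,000 − €52,200.00 = €118,800.00.
After tax at 20%: net income = €118,800.00 × 0.80 = €95,040.00.
Per share: €95,040.00 / 913,000 shares = €0.10.

€0.10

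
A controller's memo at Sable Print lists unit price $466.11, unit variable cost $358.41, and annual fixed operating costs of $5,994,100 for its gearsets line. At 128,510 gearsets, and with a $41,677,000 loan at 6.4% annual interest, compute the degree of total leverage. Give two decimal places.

2.67

Total contribution margin = 128,510 × $107.70 = $13,840,527.00.
Operating income = contribution − fixed costs = $13,840,527.00 − $5,994,100 = $7,846,427.00. Interest = $2,667,328.00, so EBIT − I = $5,179,099.00.
DCL = contribution ÷ (EBIT − I) = $13,840,527.00 ÷ $5,179,099.00 = 2.6724.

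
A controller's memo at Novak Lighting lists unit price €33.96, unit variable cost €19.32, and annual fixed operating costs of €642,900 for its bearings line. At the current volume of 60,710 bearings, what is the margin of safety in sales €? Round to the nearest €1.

Contribution margin per unit = €33.96 − €19.32 = €14.64. Break-even units = €642,900 ÷ €14.64 = 43,913.93; break-even revenue = 43,913.93 × €33.96 = €1,491,317.21.
Current sales = 60,710 × €33.96 = €2,061,711.60.
Margin of safety = €2,061,711.60 − €1,491,317.21 = €570,394.

€570,394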